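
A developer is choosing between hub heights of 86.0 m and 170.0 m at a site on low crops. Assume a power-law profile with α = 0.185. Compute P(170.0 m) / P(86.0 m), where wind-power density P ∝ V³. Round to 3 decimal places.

Speed ratio: V_B/V_A = (z_B/z_A)^α = (170.0/86.0)^0.185 = (1.9767)^0.185 = 1.13436
Power-density ratio: P_B/P_A = (V_B/V_A)³ = (1.13436)³ = 1.45966

1.460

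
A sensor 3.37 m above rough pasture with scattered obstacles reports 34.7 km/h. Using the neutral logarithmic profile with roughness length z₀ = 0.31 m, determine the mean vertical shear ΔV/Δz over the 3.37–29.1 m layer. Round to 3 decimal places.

Log law: V₂ = V₁ · ln(z₂/z₀)/ln(z₁/z₀) = 34.7 × 4.5419/2.3861 = 66.0513 km/h
ΔV/Δz = (66.0513 − 34.7)/(29.1 − 3.37) = 31.3513/25.7300 = 1.21847 km/h/m

1.218 km/h/m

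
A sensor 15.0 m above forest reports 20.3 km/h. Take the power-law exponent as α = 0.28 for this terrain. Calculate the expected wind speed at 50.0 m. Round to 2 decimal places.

Power-law profile: V₂ = V₁ · (z₂/z₁)^α
V₂ = 20.3 × (50.0/15.0)^0.28 = 20.3 × (3.3333)^0.28
    = 20.3 × 1.4009 = 28.4382 km/h

28.44 km/h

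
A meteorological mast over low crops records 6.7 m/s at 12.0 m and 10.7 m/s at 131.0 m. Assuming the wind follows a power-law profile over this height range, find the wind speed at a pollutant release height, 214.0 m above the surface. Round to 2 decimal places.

First find α: α = ln(V₂/V₁)/ln(z₂/z₁) = ln(10.7/6.7)/ln(131.0/12.0) = 0.46814/2.39029 = 0.1958
Extrapolate from 131.0 m to 214.0 m: V₃ = 10.7 × (214.0/131.0)^0.1958 = 10.7 × 1.1009 = 11.7795 m/s

11.78 m/s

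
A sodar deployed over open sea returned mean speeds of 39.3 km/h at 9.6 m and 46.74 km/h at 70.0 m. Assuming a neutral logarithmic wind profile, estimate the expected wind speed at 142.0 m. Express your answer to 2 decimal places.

Log law: V ∝ ln(z/z₀). From the pair, with r = V₁/V₂ = 0.84082,
ln z₀ = (ln z₁ − r·ln z₂)/(1 − r) = (2.2618 − 0.84082×4.2485)/0.15918 = -8.2327 → z₀ = 0.0002658 m
V₃ = V₁ · ln(z₃/z₀)/ln(z₁/z₀) = 39.3 × 13.1885/10.4944 = 49.3888 km/h

49.39 km/h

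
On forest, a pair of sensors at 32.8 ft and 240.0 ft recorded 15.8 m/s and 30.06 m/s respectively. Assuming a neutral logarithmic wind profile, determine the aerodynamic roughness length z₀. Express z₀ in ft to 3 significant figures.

z₀ ≈ 3.62 ft

Log law: V(z) ∝ ln(z/z₀). With r = V₁/V₂ = 15.8/30.06 = 0.52562,
r · ln(z₂/z₀) = ln(z₁/z₀) ⇒ ln z₀ = (ln z₁ − r·ln z₂)/(1 − r)
ln z₀ = (3.49043 − 0.52562×5.48064) / 0.47438 = 1.2853
z₀ = exp(1.2853) = 3.616 ft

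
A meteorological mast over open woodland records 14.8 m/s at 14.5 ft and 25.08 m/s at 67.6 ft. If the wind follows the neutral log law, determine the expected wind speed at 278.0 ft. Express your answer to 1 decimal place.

Log law: V ∝ ln(z/z₀). From the pair, with r = V₁/V₂ = 0.59011,
ln z₀ = (ln z₁ − r·ln z₂)/(1 − r) = (2.6741 − 0.59011×4.2136)/0.40989 = 0.4578 → z₀ = 1.581 ft
V₃ = V₁ · ln(z₃/z₀)/ln(z₁/z₀) = 14.8 × 5.1698/2.2163 = 34.5223 m/s

34.5 m/s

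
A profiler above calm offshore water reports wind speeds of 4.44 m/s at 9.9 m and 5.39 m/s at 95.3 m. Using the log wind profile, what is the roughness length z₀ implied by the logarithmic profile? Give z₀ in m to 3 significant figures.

z₀ ≈ 0.000251 m

Log law: V(z) ∝ ln(z/z₀). With r = V₁/V₂ = 4.44/5.39 = 0.82375,
r · ln(z₂/z₀) = ln(z₁/z₀) ⇒ ln z₀ = (ln z₁ − r·ln z₂)/(1 − r)
ln z₀ = (2.29253 − 0.82375×4.55703) / 0.17625 = -8.2910
z₀ = exp(-8.2910) = 0.0002508 m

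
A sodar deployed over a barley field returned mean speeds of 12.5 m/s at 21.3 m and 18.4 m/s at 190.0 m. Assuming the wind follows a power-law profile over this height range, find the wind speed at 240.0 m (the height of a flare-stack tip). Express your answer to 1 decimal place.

19.2 m/s

First find α: α = ln(V₂/V₁)/ln(z₂/z₁) = ln(18.4/12.5)/ln(190.0/21.3) = 0.38662/2.18832 = 0.1767
Extrapolate from 190.0 m to 240.0 m: V₃ = 18.4 × (240.0/190.0)^0.1767 = 18.4 × 1.0421 = 19.1753 m/s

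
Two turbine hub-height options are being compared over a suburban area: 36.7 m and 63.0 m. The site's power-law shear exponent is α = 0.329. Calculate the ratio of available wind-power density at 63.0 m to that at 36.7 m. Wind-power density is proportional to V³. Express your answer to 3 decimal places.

1.705

Speed ratio: V_B/V_A = (z_B/z_A)^α = (63.0/36.7)^0.329 = (1.7166)^0.329 = 1.19456
Power-density ratio: P_B/P_A = (V_B/V_A)³ = (1.19456)³ = 1.70460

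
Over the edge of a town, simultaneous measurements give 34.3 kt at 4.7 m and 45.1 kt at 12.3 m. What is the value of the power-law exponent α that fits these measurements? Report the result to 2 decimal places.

α ≈ 0.28

Power law: V₂/V₁ = (z₂/z₁)^α ⇒ α = ln(V₂/V₁) / ln(z₂/z₁)
α = ln(45.1/34.3) / ln(12.3/4.7) = ln(1.3149) / ln(2.6170)
  = 0.27374 / 0.96204 = 0.28454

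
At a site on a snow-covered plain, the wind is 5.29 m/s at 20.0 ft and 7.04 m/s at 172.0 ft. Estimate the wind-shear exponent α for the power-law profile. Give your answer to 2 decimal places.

Power law: V₂/V₁ = (z₂/z₁)^α ⇒ α = ln(V₂/V₁) / ln(z₂/z₁)
α = ln(7.04/5.29) / ln(172.0/20.0) = ln(1.3308) / ln(8.6000)
  = 0.28579 / 2.15176 = 0.13282

α ≈ 0.13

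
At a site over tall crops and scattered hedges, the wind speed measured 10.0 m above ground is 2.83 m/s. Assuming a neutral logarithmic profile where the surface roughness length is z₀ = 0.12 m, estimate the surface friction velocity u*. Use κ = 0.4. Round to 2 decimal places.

Log law: V(z) = (u*/κ) · ln(z/z₀) ⇒ u* = κ · V / ln(z/z₀)
u* = 0.4 × 2.83 / ln(10.0/0.12) = 0.4 × 2.83 / 4.4228
   = 1.1320 / 4.4228 = 0.2559 m/s

u* ≈ 0.26 m/s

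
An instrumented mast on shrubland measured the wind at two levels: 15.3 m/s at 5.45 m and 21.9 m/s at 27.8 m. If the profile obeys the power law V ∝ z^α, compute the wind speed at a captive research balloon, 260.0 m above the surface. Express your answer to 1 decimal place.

35.8 m/s

First find α: α = ln(V₂/V₁)/ln(z₂/z₁) = ln(21.9/15.3)/ln(27.8/5.45) = 0.35863/1.62942 = 0.2201
Extrapolate from 27.8 m to 260.0 m: V₃ = 21.9 × (260.0/27.8)^0.2201 = 21.9 × 1.6357 = 35.8216 m/s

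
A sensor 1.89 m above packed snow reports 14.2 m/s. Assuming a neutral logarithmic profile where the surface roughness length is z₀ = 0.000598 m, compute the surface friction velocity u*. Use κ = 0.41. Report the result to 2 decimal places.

u* ≈ 0.72 m/s

Log law: V(z) = (u*/κ) · ln(z/z₀) ⇒ u* = κ · V / ln(z/z₀)
u* = 0.41 × 14.2 / ln(1.89/0.000598) = 0.41 × 14.2 / 8.0585
   = 5.8220 / 8.0585 = 0.7225 m/s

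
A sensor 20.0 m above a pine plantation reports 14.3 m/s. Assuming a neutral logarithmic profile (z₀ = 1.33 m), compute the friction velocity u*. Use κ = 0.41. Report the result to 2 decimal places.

u* ≈ 2.16 m/s

Log law: V(z) = (u*/κ) · ln(z/z₀) ⇒ u* = κ · V / ln(z/z₀)
u* = 0.41 × 14.3 / ln(20.0/1.33) = 0.41 × 14.3 / 2.7106
   = 5.8630 / 2.7106 = 2.1630 m/s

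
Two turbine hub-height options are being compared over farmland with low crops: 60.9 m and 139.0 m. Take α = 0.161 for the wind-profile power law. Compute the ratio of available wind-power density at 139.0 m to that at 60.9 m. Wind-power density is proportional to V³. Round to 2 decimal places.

Speed ratio: V_B/V_A = (z_B/z_A)^α = (139.0/60.9)^0.161 = (2.2824)^0.161 = 1.14209
Power-density ratio: P_B/P_A = (V_B/V_A)³ = (1.14209)³ = 1.48972

1.49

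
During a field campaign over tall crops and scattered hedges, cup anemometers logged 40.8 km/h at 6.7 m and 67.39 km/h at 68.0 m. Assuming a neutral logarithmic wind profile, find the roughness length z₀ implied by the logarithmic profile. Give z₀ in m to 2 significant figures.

Log law: V(z) ∝ ln(z/z₀). With r = V₁/V₂ = 40.8/67.39 = 0.60543,
r · ln(z₂/z₀) = ln(z₁/z₀) ⇒ ln z₀ = (ln z₁ − r·ln z₂)/(1 − r)
ln z₀ = (1.90211 − 0.60543×4.21951) / 0.39457 = -1.6537
z₀ = exp(-1.6537) = 0.1913 m

z₀ ≈ 0.19 m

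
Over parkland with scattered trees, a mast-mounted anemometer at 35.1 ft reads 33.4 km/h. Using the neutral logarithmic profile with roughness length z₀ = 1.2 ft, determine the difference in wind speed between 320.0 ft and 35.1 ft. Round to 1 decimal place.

Log law: V₂ = V₁ · ln(z₂/z₀)/ln(z₁/z₀) = 33.4 × 5.5860/3.3759 = 55.2663 km/h
ΔV = 55.2663 − 33.4 = 21.8663 km/h

21.9 km/h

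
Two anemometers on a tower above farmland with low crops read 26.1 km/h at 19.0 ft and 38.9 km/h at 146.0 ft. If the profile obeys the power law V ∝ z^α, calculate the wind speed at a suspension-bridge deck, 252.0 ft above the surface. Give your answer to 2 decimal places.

First find α: α = ln(V₂/V₁)/ln(z₂/z₁) = ln(38.9/26.1)/ln(146.0/19.0) = 0.39906/2.03917 = 0.1957
Extrapolate from 146.0 ft to 252.0 ft: V₃ = 38.9 × (252.0/146.0)^0.1957 = 38.9 × 1.1127 = 43.2852 km/h

43.29 km/h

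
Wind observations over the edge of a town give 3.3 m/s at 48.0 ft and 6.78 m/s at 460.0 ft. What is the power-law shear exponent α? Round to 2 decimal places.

Power law: V₂/V₁ = (z₂/z₁)^α ⇒ α = ln(V₂/V₁) / ln(z₂/z₁)
α = ln(6.78/3.3) / ln(460.0/48.0) = ln(2.0545) / ln(9.5833)
  = 0.72005 / 2.26003 = 0.31860

α ≈ 0.32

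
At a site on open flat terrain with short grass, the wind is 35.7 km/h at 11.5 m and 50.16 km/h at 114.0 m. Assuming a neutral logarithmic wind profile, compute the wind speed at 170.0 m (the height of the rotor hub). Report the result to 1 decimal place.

52.7 km/h

Log law: V ∝ ln(z/z₀). From the pair, with r = V₁/V₂ = 0.71172,
ln z₀ = (ln z₁ − r·ln z₂)/(1 − r) = (2.4423 − 0.71172×4.7362)/0.28828 = -3.2209 → z₀ = 0.03992 m
V₃ = V₁ · ln(z₃/z₀)/ln(z₁/z₀) = 35.7 × 8.3567/5.6632 = 52.6790 km/h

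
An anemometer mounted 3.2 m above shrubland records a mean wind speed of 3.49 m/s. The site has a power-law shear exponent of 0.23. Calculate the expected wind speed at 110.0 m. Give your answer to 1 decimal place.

7.9 m/s

Power-law profile: V₂ = V₁ · (z₂/z₁)^α
V₂ = 3.49 × (110.0/3.2)^0.23 = 3.49 × (34.3750)^0.23
    = 3.49 × 2.2560 = 7.8734 m/s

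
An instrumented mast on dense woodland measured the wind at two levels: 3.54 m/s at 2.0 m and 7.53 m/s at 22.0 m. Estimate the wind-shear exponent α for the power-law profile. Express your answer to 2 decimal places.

α ≈ 0.31

Power law: V₂/V₁ = (z₂/z₁)^α ⇒ α = ln(V₂/V₁) / ln(z₂/z₁)
α = ln(7.53/3.54) / ln(22.0/2.0) = ln(2.1271) / ln(11.0000)
  = 0.75477 / 2.39790 = 0.31476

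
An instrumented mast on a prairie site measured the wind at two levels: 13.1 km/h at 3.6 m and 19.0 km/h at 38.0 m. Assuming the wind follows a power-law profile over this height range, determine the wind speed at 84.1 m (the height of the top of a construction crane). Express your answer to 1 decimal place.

First find α: α = ln(V₂/V₁)/ln(z₂/z₁) = ln(19.0/13.1)/ln(38.0/3.6) = 0.37183/2.35665 = 0.1578
Extrapolate from 38.0 m to 84.1 m: V₃ = 19.0 × (84.1/38.0)^0.1578 = 19.0 × 1.1335 = 21.5372 km/h

21.5 km/h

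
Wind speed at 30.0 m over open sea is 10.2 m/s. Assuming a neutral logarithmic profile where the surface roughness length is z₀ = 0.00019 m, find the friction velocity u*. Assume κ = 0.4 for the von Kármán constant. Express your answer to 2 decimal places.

u* ≈ 0.34 m/s

Log law: V(z) = (u*/κ) · ln(z/z₀) ⇒ u* = κ · V / ln(z/z₀)
u* = 0.4 × 10.2 / ln(30.0/0.00019) = 0.4 × 10.2 / 11.9697
   = 4.0800 / 11.9697 = 0.3409 m/s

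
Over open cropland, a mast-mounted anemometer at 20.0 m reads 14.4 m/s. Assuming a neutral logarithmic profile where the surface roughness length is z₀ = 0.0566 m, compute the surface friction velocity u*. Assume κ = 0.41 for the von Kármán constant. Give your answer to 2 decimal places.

u* ≈ 1.01 m/s

Log law: V(z) = (u*/κ) · ln(z/z₀) ⇒ u* = κ · V / ln(z/z₀)
u* = 0.41 × 14.4 / ln(20.0/0.0566) = 0.41 × 14.4 / 5.8675
   = 5.9040 / 5.8675 = 1.0062 m/s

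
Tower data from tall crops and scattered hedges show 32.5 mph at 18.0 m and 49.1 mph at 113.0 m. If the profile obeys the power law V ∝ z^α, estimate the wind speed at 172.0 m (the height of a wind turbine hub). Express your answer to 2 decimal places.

First find α: α = ln(V₂/V₁)/ln(z₂/z₁) = ln(49.1/32.5)/ln(113.0/18.0) = 0.41262/1.83702 = 0.2246
Extrapolate from 113.0 m to 172.0 m: V₃ = 49.1 × (172.0/113.0)^0.2246 = 49.1 × 1.0990 = 53.9588 mph

53.96 mph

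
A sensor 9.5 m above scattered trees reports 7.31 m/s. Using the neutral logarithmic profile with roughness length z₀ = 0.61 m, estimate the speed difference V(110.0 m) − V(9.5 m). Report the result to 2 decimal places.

6.52 m/s

Log law: V₂ = V₁ · ln(z₂/z₀)/ln(z₁/z₀) = 7.31 × 5.1948/2.7456 = 13.8309 m/s
ΔV = 13.8309 − 7.31 = 6.5209 m/s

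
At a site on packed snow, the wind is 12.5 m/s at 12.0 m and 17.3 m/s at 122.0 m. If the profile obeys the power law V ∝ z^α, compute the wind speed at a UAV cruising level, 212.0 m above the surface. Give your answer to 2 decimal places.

First find α: α = ln(V₂/V₁)/ln(z₂/z₁) = ln(17.3/12.5)/ln(122.0/12.0) = 0.32498/2.31911 = 0.1401
Extrapolate from 122.0 m to 212.0 m: V₃ = 17.3 × (212.0/122.0)^0.1401 = 17.3 × 1.0805 = 18.6928 m/s

18.69 m/s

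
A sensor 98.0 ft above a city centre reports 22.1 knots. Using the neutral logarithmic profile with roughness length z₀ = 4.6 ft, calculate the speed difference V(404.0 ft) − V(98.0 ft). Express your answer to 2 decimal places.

10.23 knots

Log law: V₂ = V₁ · ln(z₂/z₀)/ln(z₁/z₀) = 22.1 × 4.4754/3.0589 = 32.3335 knots
ΔV = 32.3335 − 22.1 = 10.2335 knots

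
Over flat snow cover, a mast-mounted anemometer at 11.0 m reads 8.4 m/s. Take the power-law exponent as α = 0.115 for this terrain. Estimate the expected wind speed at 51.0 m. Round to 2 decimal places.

Power-law profile: V₂ = V₁ · (z₂/z₁)^α
V₂ = 8.4 × (51.0/11.0)^0.115 = 8.4 × (4.6364)^0.115
    = 8.4 × 1.1929 = 10.0205 m/s

10.02 m/s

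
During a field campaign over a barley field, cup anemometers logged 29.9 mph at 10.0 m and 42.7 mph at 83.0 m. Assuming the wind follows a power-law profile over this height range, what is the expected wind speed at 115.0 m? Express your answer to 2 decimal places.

45.11 mph

First find α: α = ln(V₂/V₁)/ln(z₂/z₁) = ln(42.7/29.9)/ln(83.0/10.0) = 0.35634/2.11626 = 0.1684
Extrapolate from 83.0 m to 115.0 m: V₃ = 42.7 × (115.0/83.0)^0.1684 = 42.7 × 1.0564 = 45.1101 mph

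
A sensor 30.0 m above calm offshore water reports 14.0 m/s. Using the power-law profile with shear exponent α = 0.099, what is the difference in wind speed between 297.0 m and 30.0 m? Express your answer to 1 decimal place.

Power law: V₂ = V₁ · (z₂/z₁)^α = 14.0 × (9.9000)^0.099 = 17.5669 m/s
ΔV = 17.5669 − 14.0 = 3.5669 m/s

3.6 m/s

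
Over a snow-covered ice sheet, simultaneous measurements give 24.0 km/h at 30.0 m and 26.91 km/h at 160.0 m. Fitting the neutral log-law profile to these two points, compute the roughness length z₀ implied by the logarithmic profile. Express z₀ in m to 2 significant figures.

Log law: V(z) ∝ ln(z/z₀). With r = V₁/V₂ = 24.0/26.91 = 0.89186,
r · ln(z₂/z₀) = ln(z₁/z₀) ⇒ ln z₀ = (ln z₁ − r·ln z₂)/(1 − r)
ln z₀ = (3.40120 − 0.89186×5.07517) / 0.10814 = -10.4048
z₀ = exp(-10.4048) = 0.00003029 m

z₀ ≈ 0.000030 m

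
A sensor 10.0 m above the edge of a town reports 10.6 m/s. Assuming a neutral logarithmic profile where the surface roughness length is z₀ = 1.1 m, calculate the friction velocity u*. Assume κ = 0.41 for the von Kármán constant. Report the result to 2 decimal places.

Log law: V(z) = (u*/κ) · ln(z/z₀) ⇒ u* = κ · V / ln(z/z₀)
u* = 0.41 × 10.6 / ln(10.0/1.1) = 0.41 × 10.6 / 2.2073
   = 4.3460 / 2.2073 = 1.9689 m/s

u* ≈ 1.97 m/s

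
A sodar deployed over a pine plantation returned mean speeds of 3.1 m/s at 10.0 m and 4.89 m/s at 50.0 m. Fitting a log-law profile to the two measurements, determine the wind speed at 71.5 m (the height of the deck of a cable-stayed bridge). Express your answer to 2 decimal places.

5.29 m/s

Log law: V ∝ ln(z/z₀). From the pair, with r = V₁/V₂ = 0.63395,
ln z₀ = (ln z₁ − r·ln z₂)/(1 − r) = (2.3026 − 0.63395×3.9120)/0.36605 = -0.4847 → z₀ = 0.6159 m
V₃ = V₁ · ln(z₃/z₀)/ln(z₁/z₀) = 3.1 × 4.7544/2.7873 = 5.2878 m/s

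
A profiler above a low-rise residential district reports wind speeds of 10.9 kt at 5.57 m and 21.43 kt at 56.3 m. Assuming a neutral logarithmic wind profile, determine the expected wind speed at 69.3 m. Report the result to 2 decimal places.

22.38 kt

Log law: V ∝ ln(z/z₀). From the pair, with r = V₁/V₂ = 0.50863,
ln z₀ = (ln z₁ − r·ln z₂)/(1 − r) = (1.7174 − 0.50863×4.0307)/0.49137 = -0.6772 → z₀ = 0.5080 m
V₃ = V₁ · ln(z₃/z₀)/ln(z₁/z₀) = 10.9 × 4.9156/2.3946 = 22.3757 kt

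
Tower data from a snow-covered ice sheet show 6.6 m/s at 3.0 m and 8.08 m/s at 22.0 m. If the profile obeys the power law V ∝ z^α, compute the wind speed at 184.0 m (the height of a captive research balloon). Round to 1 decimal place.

First find α: α = ln(V₂/V₁)/ln(z₂/z₁) = ln(8.08/6.6)/ln(22.0/3.0) = 0.20232/1.99243 = 0.1015
Extrapolate from 22.0 m to 184.0 m: V₃ = 8.08 × (184.0/22.0)^0.1015 = 8.08 × 1.2407 = 10.0248 m/s

10.0 m/s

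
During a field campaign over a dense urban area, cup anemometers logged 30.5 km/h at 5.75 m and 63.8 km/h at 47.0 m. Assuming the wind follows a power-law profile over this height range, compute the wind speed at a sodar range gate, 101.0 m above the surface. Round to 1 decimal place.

83.5 km/h

First find α: α = ln(V₂/V₁)/ln(z₂/z₁) = ln(63.8/30.5)/ln(47.0/5.75) = 0.73803/2.10095 = 0.3513
Extrapolate from 47.0 m to 101.0 m: V₃ = 63.8 × (101.0/47.0)^0.3513 = 63.8 × 1.3083 = 83.4690 km/h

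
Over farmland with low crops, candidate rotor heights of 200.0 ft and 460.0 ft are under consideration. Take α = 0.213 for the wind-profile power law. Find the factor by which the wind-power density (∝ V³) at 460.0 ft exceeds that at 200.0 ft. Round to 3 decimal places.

1.703

Speed ratio: V_B/V_A = (z_B/z_A)^α = (460.0/200.0)^0.213 = (2.3000)^0.213 = 1.19412
Power-density ratio: P_B/P_A = (V_B/V_A)³ = (1.19412)³ = 1.70272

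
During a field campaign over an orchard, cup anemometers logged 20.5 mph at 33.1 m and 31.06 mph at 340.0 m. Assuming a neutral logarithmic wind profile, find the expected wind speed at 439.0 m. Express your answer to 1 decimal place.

Log law: V ∝ ln(z/z₀). From the pair, with r = V₁/V₂ = 0.66001,
ln z₀ = (ln z₁ − r·ln z₂)/(1 − r) = (3.4995 − 0.66001×5.8289)/0.33999 = -1.0225 → z₀ = 0.3597 m
V₃ = V₁ · ln(z₃/z₀)/ln(z₁/z₀) = 20.5 × 7.1070/4.5221 = 32.2185 mph

32.2 mph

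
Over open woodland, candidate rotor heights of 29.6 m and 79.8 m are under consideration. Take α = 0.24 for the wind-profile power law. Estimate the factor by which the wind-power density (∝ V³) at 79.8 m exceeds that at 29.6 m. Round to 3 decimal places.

2.042

Speed ratio: V_B/V_A = (z_B/z_A)^α = (79.8/29.6)^0.24 = (2.6959)^0.24 = 1.26873
Power-density ratio: P_B/P_A = (V_B/V_A)³ = (1.26873)³ = 2.04226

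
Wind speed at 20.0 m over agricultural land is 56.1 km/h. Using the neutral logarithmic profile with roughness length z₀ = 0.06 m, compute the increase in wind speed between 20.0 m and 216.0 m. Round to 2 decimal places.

22.98 km/h

Log law: V₂ = V₁ · ln(z₂/z₀)/ln(z₁/z₀) = 56.1 × 8.1887/5.8091 = 79.0797 km/h
ΔV = 79.0797 − 56.1 = 22.9797 km/h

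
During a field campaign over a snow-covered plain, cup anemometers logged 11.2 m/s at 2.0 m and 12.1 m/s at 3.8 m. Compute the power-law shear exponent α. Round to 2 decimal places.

Power law: V₂/V₁ = (z₂/z₁)^α ⇒ α = ln(V₂/V₁) / ln(z₂/z₁)
α = ln(12.1/11.2) / ln(3.8/2.0) = ln(1.0804) / ln(1.9000)
  = 0.07729 / 0.64185 = 0.12042

α ≈ 0.12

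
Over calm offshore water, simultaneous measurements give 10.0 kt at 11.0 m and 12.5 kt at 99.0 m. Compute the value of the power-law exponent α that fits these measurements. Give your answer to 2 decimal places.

α ≈ 0.10

Power law: V₂/V₁ = (z₂/z₁)^α ⇒ α = ln(V₂/V₁) / ln(z₂/z₁)
α = ln(12.5/10.0) / ln(99.0/11.0) = ln(1.2500) / ln(9.0000)
  = 0.22314 / 2.19722 = 0.10156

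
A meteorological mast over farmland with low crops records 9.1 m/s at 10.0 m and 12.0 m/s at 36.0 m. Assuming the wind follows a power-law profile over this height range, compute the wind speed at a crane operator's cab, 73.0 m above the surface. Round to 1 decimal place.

14.0 m/s

First find α: α = ln(V₂/V₁)/ln(z₂/z₁) = ln(12.0/9.1)/ln(36.0/10.0) = 0.27663/1.28093 = 0.2160
Extrapolate from 36.0 m to 73.0 m: V₃ = 12.0 × (73.0/36.0)^0.2160 = 12.0 × 1.1649 = 13.9793 m/s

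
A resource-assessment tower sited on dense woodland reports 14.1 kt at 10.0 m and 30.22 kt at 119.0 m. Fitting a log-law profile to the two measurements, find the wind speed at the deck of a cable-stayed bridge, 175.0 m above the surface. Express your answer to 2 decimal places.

32.73 kt

Log law: V ∝ ln(z/z₀). From the pair, with r = V₁/V₂ = 0.46658,
ln z₀ = (ln z₁ − r·ln z₂)/(1 − r) = (2.3026 − 0.46658×4.7791)/0.53342 = 0.1364 → z₀ = 1.146 m
V₃ = V₁ · ln(z₃/z₀)/ln(z₁/z₀) = 14.1 × 5.0284/2.1662 = 32.7303 kt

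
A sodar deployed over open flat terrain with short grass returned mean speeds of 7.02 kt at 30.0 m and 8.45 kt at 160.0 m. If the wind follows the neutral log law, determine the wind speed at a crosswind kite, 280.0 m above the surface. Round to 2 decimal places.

Log law: V ∝ ln(z/z₀). From the pair, with r = V₁/V₂ = 0.83077,
ln z₀ = (ln z₁ − r·ln z₂)/(1 − r) = (3.4012 − 0.83077×5.0752)/0.16923 = -4.8165 → z₀ = 0.008095 m
V₃ = V₁ · ln(z₃/z₀)/ln(z₁/z₀) = 7.02 × 10.4513/8.2177 = 8.9281 kt

8.93 kt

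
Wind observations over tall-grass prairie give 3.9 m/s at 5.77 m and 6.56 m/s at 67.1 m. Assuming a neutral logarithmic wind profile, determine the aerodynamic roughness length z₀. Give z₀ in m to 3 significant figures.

Log law: V(z) ∝ ln(z/z₀). With r = V₁/V₂ = 3.9/6.56 = 0.59451,
r · ln(z₂/z₀) = ln(z₁/z₀) ⇒ ln z₀ = (ln z₁ − r·ln z₂)/(1 − r)
ln z₀ = (1.75267 − 0.59451×4.20618) / 0.40549 = -1.8446
z₀ = exp(-1.8446) = 0.1581 m

z₀ ≈ 0.158 m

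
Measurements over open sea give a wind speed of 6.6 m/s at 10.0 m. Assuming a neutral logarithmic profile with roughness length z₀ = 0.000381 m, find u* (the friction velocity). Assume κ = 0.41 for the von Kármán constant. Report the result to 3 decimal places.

Log law: V(z) = (u*/κ) · ln(z/z₀) ⇒ u* = κ · V / ln(z/z₀)
u* = 0.41 × 6.6 / ln(10.0/0.000381) = 0.41 × 6.6 / 10.1753
   = 2.7060 / 10.1753 = 0.2659 m/s

u* ≈ 0.266 m/s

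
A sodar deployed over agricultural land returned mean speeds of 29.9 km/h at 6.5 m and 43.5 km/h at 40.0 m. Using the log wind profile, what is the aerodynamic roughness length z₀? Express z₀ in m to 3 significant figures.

z₀ ≈ 0.120 m

Log law: V(z) ∝ ln(z/z₀). With r = V₁/V₂ = 29.9/43.5 = 0.68736,
r · ln(z₂/z₀) = ln(z₁/z₀) ⇒ ln z₀ = (ln z₁ − r·ln z₂)/(1 − r)
ln z₀ = (1.87180 − 0.68736×3.68888) / 0.31264 = -2.1231
z₀ = exp(-2.1231) = 0.1197 m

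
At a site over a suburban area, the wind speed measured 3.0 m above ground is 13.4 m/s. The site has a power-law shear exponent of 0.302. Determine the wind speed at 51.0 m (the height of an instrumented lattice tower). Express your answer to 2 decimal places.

Power-law profile: V₂ = V₁ · (z₂/z₁)^α
V₂ = 13.4 × (51.0/3.0)^0.302 = 13.4 × (17.0000)^0.302
    = 13.4 × 2.3529 = 31.5283 m/s

31.53 m/s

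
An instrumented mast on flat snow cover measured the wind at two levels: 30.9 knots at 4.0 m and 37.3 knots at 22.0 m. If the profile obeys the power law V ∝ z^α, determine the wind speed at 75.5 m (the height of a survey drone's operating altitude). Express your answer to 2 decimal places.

42.74 knots

First find α: α = ln(V₂/V₁)/ln(z₂/z₁) = ln(37.3/30.9)/ln(22.0/4.0) = 0.18824/1.70475 = 0.1104
Extrapolate from 22.0 m to 75.5 m: V₃ = 37.3 × (75.5/22.0)^0.1104 = 37.3 × 1.1459 = 42.7406 knots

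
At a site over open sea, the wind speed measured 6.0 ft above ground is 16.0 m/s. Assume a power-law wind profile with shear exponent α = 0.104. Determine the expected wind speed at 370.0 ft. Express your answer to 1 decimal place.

Power-law profile: V₂ = V₁ · (z₂/z₁)^α
V₂ = 16.0 × (370.0/6.0)^0.104 = 16.0 × (61.6667)^0.104
    = 16.0 × 1.5352 = 24.5632 m/s

24.6 m/s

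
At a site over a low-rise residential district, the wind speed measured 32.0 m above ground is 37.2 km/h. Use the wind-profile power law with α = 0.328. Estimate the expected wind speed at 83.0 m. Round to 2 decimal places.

Power-law profile: V₂ = V₁ · (z₂/z₁)^α
V₂ = 37.2 × (83.0/32.0)^0.328 = 37.2 × (2.5938)^0.328
    = 37.2 × 1.3670 = 50.8524 km/h

50.85 km/h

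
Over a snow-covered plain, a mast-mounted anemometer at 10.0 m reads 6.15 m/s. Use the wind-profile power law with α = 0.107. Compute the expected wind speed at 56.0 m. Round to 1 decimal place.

Power-law profile: V₂ = V₁ · (z₂/z₁)^α
V₂ = 6.15 × (56.0/10.0)^0.107 = 6.15 × (5.6000)^0.107
    = 6.15 × 1.2024 = 7.3949 m/s

7.4 m/s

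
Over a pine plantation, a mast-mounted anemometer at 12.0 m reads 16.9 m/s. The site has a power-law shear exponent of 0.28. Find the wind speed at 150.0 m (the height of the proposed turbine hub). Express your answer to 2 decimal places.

Power-law profile: V₂ = V₁ · (z₂/z₁)^α
V₂ = 16.9 × (150.0/12.0)^0.28 = 16.9 × (12.5000)^0.28
    = 16.9 × 2.0283 = 34.2785 m/s

34.28 m/s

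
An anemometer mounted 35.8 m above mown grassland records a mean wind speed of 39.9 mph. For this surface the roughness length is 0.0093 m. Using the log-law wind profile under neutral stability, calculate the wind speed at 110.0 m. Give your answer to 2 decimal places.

45.33 mph

Log law: V(z) ∝ ln(z/z₀), so V₂/V₁ = ln(z₂/z₀) / ln(z₁/z₀).
ln(110.0/0.0093) = 9.3782, ln(35.8/0.0093) = 8.2557
V₂ = 39.9 × 9.3782/8.2557 = 39.9 × 1.1360 = 45.3252 mph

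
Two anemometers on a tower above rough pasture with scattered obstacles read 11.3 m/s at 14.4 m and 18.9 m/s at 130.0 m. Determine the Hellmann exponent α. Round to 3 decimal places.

α ≈ 0.234

Power law: V₂/V₁ = (z₂/z₁)^α ⇒ α = ln(V₂/V₁) / ln(z₂/z₁)
α = ln(18.9/11.3) / ln(130.0/14.4) = ln(1.6726) / ln(9.0278)
  = 0.51436 / 2.20031 = 0.23377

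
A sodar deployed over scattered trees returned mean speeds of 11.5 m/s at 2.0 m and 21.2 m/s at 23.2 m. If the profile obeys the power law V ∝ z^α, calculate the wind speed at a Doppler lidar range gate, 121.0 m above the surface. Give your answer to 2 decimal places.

First find α: α = ln(V₂/V₁)/ln(z₂/z₁) = ln(21.2/11.5)/ln(23.2/2.0) = 0.61165/2.45101 = 0.2496
Extrapolate from 23.2 m to 121.0 m: V₃ = 21.2 × (121.0/23.2)^0.2496 = 21.2 × 1.5101 = 32.0139 m/s

32.01 m/s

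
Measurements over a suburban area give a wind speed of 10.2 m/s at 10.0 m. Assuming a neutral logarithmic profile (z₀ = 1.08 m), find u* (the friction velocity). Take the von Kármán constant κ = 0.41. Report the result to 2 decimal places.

u* ≈ 1.88 m/s

Log law: V(z) = (u*/κ) · ln(z/z₀) ⇒ u* = κ · V / ln(z/z₀)
u* = 0.41 × 10.2 / ln(10.0/1.08) = 0.41 × 10.2 / 2.2256
   = 4.1820 / 2.2256 = 1.8790 m/s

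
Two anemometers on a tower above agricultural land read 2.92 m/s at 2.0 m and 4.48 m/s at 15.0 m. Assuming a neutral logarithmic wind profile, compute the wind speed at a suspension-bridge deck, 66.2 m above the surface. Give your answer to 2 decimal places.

Log law: V ∝ ln(z/z₀). From the pair, with r = V₁/V₂ = 0.65179,
ln z₀ = (ln z₁ − r·ln z₂)/(1 − r) = (0.6931 − 0.65179×2.7081)/0.34821 = -3.0783 → z₀ = 0.04604 m
V₃ = V₁ · ln(z₃/z₀)/ln(z₁/z₀) = 2.92 × 7.2710/3.7715 = 5.6294 m/s

5.63 m/s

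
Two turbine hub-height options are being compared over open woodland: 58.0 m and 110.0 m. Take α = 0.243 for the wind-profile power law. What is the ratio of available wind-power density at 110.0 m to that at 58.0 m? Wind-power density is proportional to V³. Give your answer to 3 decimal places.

Speed ratio: V_B/V_A = (z_B/z_A)^α = (110.0/58.0)^0.243 = (1.8966)^0.243 = 1.16828
Power-density ratio: P_B/P_A = (V_B/V_A)³ = (1.16828)³ = 1.59454

1.595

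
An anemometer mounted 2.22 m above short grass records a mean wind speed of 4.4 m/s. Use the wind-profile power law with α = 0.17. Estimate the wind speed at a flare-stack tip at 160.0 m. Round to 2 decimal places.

9.10 m/s

Power-law profile: V₂ = V₁ · (z₂/z₁)^α
V₂ = 4.4 × (160.0/2.22)^0.17 = 4.4 × (72.0721)^0.17
    = 4.4 × 2.0693 = 9.1049 m/s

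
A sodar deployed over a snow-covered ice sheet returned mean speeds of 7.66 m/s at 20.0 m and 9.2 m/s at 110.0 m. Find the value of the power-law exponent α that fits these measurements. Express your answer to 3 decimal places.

α ≈ 0.107

Power law: V₂/V₁ = (z₂/z₁)^α ⇒ α = ln(V₂/V₁) / ln(z₂/z₁)
α = ln(9.2/7.66) / ln(110.0/20.0) = ln(1.2010) / ln(5.5000)
  = 0.18319 / 1.70475 = 0.10746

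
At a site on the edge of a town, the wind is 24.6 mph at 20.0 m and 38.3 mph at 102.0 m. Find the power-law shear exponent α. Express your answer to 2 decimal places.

Power law: V₂/V₁ = (z₂/z₁)^α ⇒ α = ln(V₂/V₁) / ln(z₂/z₁)
α = ln(38.3/24.6) / ln(102.0/20.0) = ln(1.5569) / ln(5.1000)
  = 0.44270 / 1.62924 = 0.27172

α ≈ 0.27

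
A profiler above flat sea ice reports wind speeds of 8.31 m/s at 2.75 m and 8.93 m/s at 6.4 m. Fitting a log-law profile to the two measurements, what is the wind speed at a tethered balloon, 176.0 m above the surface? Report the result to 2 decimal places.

Log law: V ∝ ln(z/z₀). From the pair, with r = V₁/V₂ = 0.93057,
ln z₀ = (ln z₁ − r·ln z₂)/(1 − r) = (1.0116 − 0.93057×1.8563)/0.06943 = -10.3101 → z₀ = 0.00003330 m
V₃ = V₁ · ln(z₃/z₀)/ln(z₁/z₀) = 8.31 × 15.4805/11.3217 = 11.3626 m/s

11.36 m/s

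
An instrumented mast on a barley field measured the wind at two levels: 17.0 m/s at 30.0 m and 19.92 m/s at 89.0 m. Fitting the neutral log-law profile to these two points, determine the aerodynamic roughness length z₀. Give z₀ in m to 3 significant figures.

Log law: V(z) ∝ ln(z/z₀). With r = V₁/V₂ = 17.0/19.92 = 0.85341,
r · ln(z₂/z₀) = ln(z₁/z₀) ⇒ ln z₀ = (ln z₁ − r·ln z₂)/(1 − r)
ln z₀ = (3.40120 − 0.85341×4.48864) / 0.14659 = -2.9298
z₀ = exp(-2.9298) = 0.05341 m

z₀ ≈ 0.0534 m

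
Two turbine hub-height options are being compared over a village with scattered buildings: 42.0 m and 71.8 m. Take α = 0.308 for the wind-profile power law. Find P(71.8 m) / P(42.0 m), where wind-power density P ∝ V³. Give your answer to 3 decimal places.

1.641

Speed ratio: V_B/V_A = (z_B/z_A)^α = (71.8/42.0)^0.308 = (1.7095)^0.308 = 1.17957
Power-density ratio: P_B/P_A = (V_B/V_A)³ = (1.17957)³ = 1.64126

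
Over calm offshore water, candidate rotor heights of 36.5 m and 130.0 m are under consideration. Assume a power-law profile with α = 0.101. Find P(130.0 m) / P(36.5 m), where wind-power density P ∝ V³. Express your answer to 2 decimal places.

Speed ratio: V_B/V_A = (z_B/z_A)^α = (130.0/36.5)^0.101 = (3.5616)^0.101 = 1.13689
Power-density ratio: P_B/P_A = (V_B/V_A)³ = (1.13689)³ = 1.46943

1.47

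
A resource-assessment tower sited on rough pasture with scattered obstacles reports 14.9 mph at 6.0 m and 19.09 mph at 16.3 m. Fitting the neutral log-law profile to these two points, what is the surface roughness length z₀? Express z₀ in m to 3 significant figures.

z₀ ≈ 0.172 m

Log law: V(z) ∝ ln(z/z₀). With r = V₁/V₂ = 14.9/19.09 = 0.78051,
r · ln(z₂/z₀) = ln(z₁/z₀) ⇒ ln z₀ = (ln z₁ − r·ln z₂)/(1 − r)
ln z₀ = (1.79176 − 0.78051×2.79117) / 0.21949 = -1.7622
z₀ = exp(-1.7622) = 0.1717 m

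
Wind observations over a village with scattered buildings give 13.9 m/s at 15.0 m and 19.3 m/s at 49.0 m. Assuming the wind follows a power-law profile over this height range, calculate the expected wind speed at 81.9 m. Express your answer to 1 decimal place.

First find α: α = ln(V₂/V₁)/ln(z₂/z₁) = ln(19.3/13.9)/ln(49.0/15.0) = 0.32822/1.18377 = 0.2773
Extrapolate from 49.0 m to 81.9 m: V₃ = 19.3 × (81.9/49.0)^0.2773 = 19.3 × 1.1531 = 22.2542 m/s

22.3 m/s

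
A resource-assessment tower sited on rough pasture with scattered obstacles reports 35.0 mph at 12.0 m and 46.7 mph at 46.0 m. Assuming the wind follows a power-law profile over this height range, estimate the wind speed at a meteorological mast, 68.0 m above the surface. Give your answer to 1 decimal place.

50.8 mph

First find α: α = ln(V₂/V₁)/ln(z₂/z₁) = ln(46.7/35.0)/ln(46.0/12.0) = 0.28840/1.34373 = 0.2146
Extrapolate from 46.0 m to 68.0 m: V₃ = 46.7 × (68.0/46.0)^0.2146 = 46.7 × 1.0875 = 50.7866 mph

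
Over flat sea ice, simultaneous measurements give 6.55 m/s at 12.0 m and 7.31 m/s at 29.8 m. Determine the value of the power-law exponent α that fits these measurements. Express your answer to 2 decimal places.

Power law: V₂/V₁ = (z₂/z₁)^α ⇒ α = ln(V₂/V₁) / ln(z₂/z₁)
α = ln(7.31/6.55) / ln(29.8/12.0) = ln(1.1160) / ln(2.4833)
  = 0.10978 / 0.90960 = 0.12069

α ≈ 0.12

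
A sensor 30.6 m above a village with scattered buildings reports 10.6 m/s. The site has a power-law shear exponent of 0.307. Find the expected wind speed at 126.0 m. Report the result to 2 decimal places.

Power-law profile: V₂ = V₁ · (z₂/z₁)^α
V₂ = 10.6 × (126.0/30.6)^0.307 = 10.6 × (4.1176)^0.307
    = 10.6 × 1.5442 = 16.3683 m/s

16.37 m/s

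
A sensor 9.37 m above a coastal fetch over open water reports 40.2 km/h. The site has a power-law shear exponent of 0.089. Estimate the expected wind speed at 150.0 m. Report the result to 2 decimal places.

Power-law profile: V₂ = V₁ · (z₂/z₁)^α
V₂ = 40.2 × (150.0/9.37)^0.089 = 40.2 × (16.0085)^0.089
    = 40.2 × 1.2799 = 51.4533 km/h

51.45 km/h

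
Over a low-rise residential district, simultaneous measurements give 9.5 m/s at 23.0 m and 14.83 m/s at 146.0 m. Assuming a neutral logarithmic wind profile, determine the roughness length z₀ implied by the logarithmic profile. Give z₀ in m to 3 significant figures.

z₀ ≈ 0.853 m

Log law: V(z) ∝ ln(z/z₀). With r = V₁/V₂ = 9.5/14.83 = 0.64059,
r · ln(z₂/z₀) = ln(z₁/z₀) ⇒ ln z₀ = (ln z₁ − r·ln z₂)/(1 − r)
ln z₀ = (3.13549 − 0.64059×4.98361) / 0.35941 = -0.1585
z₀ = exp(-0.1585) = 0.8534 m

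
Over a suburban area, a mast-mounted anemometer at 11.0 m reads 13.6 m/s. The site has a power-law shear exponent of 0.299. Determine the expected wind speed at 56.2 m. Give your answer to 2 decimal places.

22.15 m/s

Power-law profile: V₂ = V₁ · (z₂/z₁)^α
V₂ = 13.6 × (56.2/11.0)^0.299 = 13.6 × (5.1091)^0.299
    = 13.6 × 1.6285 = 22.1480 m/s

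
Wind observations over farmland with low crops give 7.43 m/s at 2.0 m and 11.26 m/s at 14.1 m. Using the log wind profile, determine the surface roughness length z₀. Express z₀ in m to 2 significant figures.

z₀ ≈ 0.045 m

Log law: V(z) ∝ ln(z/z₀). With r = V₁/V₂ = 7.43/11.26 = 0.65986,
r · ln(z₂/z₀) = ln(z₁/z₀) ⇒ ln z₀ = (ln z₁ − r·ln z₂)/(1 − r)
ln z₀ = (0.69315 − 0.65986×2.64617) / 0.34014 = -3.0956
z₀ = exp(-3.0956) = 0.04525 m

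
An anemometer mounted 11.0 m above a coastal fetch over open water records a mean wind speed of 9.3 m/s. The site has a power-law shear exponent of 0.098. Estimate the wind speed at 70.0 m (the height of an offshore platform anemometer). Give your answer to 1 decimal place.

Power-law profile: V₂ = V₁ · (z₂/z₁)^α
V₂ = 9.3 × (70.0/11.0)^0.098 = 9.3 × (6.3636)^0.098
    = 9.3 × 1.1988 = 11.1493 m/s

11.1 m/s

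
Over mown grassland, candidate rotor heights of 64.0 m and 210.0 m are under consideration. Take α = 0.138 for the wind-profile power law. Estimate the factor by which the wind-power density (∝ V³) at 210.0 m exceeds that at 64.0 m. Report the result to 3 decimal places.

Speed ratio: V_B/V_A = (z_B/z_A)^α = (210.0/64.0)^0.138 = (3.2812)^0.138 = 1.17818
Power-density ratio: P_B/P_A = (V_B/V_A)³ = (1.17818)³ = 1.63546

1.635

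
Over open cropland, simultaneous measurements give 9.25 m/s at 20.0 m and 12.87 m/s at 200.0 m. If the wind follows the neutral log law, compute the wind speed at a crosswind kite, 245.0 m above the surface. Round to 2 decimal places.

Log law: V ∝ ln(z/z₀). From the pair, with r = V₁/V₂ = 0.71873,
ln z₀ = (ln z₁ − r·ln z₂)/(1 − r) = (2.9957 − 0.71873×5.2983)/0.28127 = -2.8879 → z₀ = 0.05569 m
V₃ = V₁ · ln(z₃/z₀)/ln(z₁/z₀) = 9.25 × 8.3892/5.8837 = 13.1891 m/s

13.19 m/s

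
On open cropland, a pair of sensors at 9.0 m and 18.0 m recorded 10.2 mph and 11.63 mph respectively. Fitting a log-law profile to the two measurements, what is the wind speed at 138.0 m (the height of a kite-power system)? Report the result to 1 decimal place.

15.8 mph

Log law: V ∝ ln(z/z₀). From the pair, with r = V₁/V₂ = 0.87704,
ln z₀ = (ln z₁ − r·ln z₂)/(1 − r) = (2.1972 − 0.87704×2.8904)/0.12296 = -2.7469 → z₀ = 0.06413 m
V₃ = V₁ · ln(z₃/z₀)/ln(z₁/z₀) = 10.2 × 7.6742/4.9441 = 15.8322 mph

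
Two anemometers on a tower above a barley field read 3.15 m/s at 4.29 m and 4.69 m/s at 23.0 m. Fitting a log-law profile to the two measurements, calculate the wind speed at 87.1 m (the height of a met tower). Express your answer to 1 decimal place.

Log law: V ∝ ln(z/z₀). From the pair, with r = V₁/V₂ = 0.67164,
ln z₀ = (ln z₁ − r·ln z₂)/(1 − r) = (1.4563 − 0.67164×3.1355)/0.32836 = -1.9785 → z₀ = 0.1383 m
V₃ = V₁ · ln(z₃/z₀)/ln(z₁/z₀) = 3.15 × 6.4455/3.4347 = 5.9112 m/s

5.9 m/s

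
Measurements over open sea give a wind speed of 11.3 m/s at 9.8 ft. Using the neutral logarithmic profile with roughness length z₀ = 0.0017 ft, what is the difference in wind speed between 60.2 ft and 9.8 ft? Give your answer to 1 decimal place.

2.4 m/s

Log law: V₂ = V₁ · ln(z₂/z₀)/ln(z₁/z₀) = 11.3 × 10.4748/8.6595 = 13.6688 m/s
ΔV = 13.6688 − 11.3 = 2.3688 m/s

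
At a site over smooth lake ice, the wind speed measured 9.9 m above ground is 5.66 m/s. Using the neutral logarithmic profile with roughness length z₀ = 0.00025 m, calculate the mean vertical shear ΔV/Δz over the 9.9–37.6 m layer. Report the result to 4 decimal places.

0.0258 m/s/m

Log law: V₂ = V₁ · ln(z₂/z₀)/ln(z₁/z₀) = 5.66 × 11.9211/10.5866 = 6.3735 m/s
ΔV/Δz = (6.3735 − 5.66)/(37.6 − 9.9) = 0.7135/27.7000 = 0.02576 m/s/m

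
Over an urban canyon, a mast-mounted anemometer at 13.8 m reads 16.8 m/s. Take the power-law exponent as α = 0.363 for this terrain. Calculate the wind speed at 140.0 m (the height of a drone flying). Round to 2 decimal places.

38.96 m/s

Power-law profile: V₂ = V₁ · (z₂/z₁)^α
V₂ = 16.8 × (140.0/13.8)^0.363 = 16.8 × (10.1449)^0.363
    = 16.8 × 2.3188 = 38.9563 m/s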